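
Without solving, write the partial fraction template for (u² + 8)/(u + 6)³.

Repeated linear factor (power 3): P/(u + 6) + Q/(u + 6)² + R/(u + 6)³


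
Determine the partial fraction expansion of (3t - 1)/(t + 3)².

(3t - 1) = A(t + 3) + B. At t = -3: B = 3·(-3) - 1 = -10. Coeff of t: A = 3
Result: 3/(t + 3) - 10/(t + 3)²


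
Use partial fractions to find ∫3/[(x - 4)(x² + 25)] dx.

Cover-up at x=4: A = 3/(4²+25) = 3/41. Coeff matching: B = -3/41, C = -12/41. Decomposition: (3/41)/(x - 4) - ((3/41)x + 12/41)/(x² + 25). Integrate: linear → ln, quadratic → (1/2)ln + arctan: (3/41) ln|(x - 4)| - (3/82) ln(x² + 25) - (12/205) arctan(x/5) + C


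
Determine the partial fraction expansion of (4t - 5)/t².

(4t - 5) = αt + β. At t = 0: β = 4·0 - 5 = -5. Coeff of t: α = 4
Result: 4/t - 5/t²


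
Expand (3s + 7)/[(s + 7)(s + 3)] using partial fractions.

At s=-7: α = (3·(-7) + 7)/(-7 + 3) = 7/2. At s=-3: β = (3·(-3) + 7)/(-3 + 7) = -1/2
Result: (7/2)/(s + 7) - (1/2)/(s + 3)


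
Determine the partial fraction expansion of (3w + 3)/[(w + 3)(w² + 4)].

At w=-3: A = (3·(-3) + 3)/((-3)² + 4) = -6/13. B = -A = 6/13, C = 3 - (-3)·A = 21/13
Result: (-6/13)/(w + 3) + ((6/13)w + 21/13)/(w² + 4)


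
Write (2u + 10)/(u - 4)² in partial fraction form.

(2u + 10) = A(u - 4) + B. At u = 4: B = 2·4 + 10 = 18. Coeff of u: A = 2
Result: 2/(u - 4) + 18/(u - 4)²


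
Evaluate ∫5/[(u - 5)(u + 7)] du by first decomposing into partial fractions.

Decompose: 5/[(u - 5)(u + 7)] = (5/12)/(u - 5) - (5/12)/(u + 7). Integrate each term: (5/12) ln|(u - 5)| - (5/12) ln|(u + 7)| + C


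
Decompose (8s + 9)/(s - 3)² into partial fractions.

(8s + 9) = P(s - 3) + Q. At s = 3: Q = 8·3 + 9 = 33. Coeff of s: P = 8
Result: 8/(s - 3) + 33/(s - 3)²


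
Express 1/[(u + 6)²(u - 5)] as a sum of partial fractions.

Cover-up at u=5: R = 1/(5 + 6)² = 1/121. Cover-up at u=-6: Q = 1/(-6 - 5) = -1/11. Comparing u² coeff: P = -R = -1/121
Result: (-1/121)/(u + 6) - (1/11)/(u + 6)² + (1/121)/(u - 5)


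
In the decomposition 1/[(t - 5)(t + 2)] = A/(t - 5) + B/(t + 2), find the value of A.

Cover-up at t = 5: A = 1/(5 + 2) = 1/7


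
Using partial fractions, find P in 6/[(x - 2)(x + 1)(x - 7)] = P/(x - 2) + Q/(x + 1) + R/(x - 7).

Cover-up at x = 2: P = 6/[(2 + 1)(2 - 7)] = 6/[(3)(-5)] = -6/15 = -2/5


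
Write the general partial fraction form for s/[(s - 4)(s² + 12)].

Linear + irreducible quadratic: α/(s - 4) + (βs + γ)/(s² + 12)


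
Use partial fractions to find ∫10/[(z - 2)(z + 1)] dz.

Decompose: 10/[(z - 2)(z + 1)] = (10/3)/(z - 2) - (10/3)/(z + 1). Integrate each term: (10/3) ln|(z - 2)| - (10/3) ln|(z + 1)| + C


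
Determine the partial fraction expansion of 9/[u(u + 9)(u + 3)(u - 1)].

Using Heaviside cover-up: (-1/3)/u - (1/60)/(u + 9) + (1/8)/(u + 3) + (9/40)/(u - 1)


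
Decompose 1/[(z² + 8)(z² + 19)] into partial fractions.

Coefficient matching gives A = C = 0, B = 1/(19-8) = 1/11, D = -B = -1/11
Result: (1/11)/(z² + 8) - (1/11)/(z² + 19)


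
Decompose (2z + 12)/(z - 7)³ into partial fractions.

(2z + 12) = P(z - 7)² + Q(z - 7) + R. At z = 7: R = 2·7 + 12 = 26. Coefficients: P = 0, Q = 2
Result: 2/(z - 7)² + 26/(z - 7)³


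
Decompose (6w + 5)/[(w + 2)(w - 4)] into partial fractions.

At w=-2: α = (6·(-2) + 5)/(-2 - 4) = 7/6. At w=4: β = (6·4 + 5)/(4 + 2) = 29/6
Result: (7/6)/(w + 2) + (29/6)/(w - 4)


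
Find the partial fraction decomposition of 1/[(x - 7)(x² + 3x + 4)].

Cover-up at x = 7: α = 1/(7² + 3·7 + 4) = 1/74. Then β = -α = -1/74, γ = -α·(3 + 7) = -5/37
Result: (1/74)/(x - 7) - ((1/74)x + 5/37)/(x² + 3x + 4)


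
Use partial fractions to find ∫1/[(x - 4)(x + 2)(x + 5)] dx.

Cover-up: P = 1/54, Q = -1/18, R = 1/27. Decomposition: (1/54)/(x - 4) - (1/18)/(x + 2) + (1/27)/(x + 5). Integrate each term: (1/54) ln|(x - 4)| - (1/18) ln|(x + 2)| + (1/27) ln|(x + 5)| + C


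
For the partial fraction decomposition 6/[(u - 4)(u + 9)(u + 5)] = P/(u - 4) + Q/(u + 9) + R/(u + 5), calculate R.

Cover-up at u = -5: R = 6/[(-5 - 4)(-5 + 9)] = 6/[(-9)(4)] = -6/36 = -1/6


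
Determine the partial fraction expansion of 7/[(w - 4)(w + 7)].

7/(w - 4)(w + 7) = P/(w - 4) + Q/(w + 7). P = 7/(4 + 7) = 7/11, Q = 7/(-7 - 4) = -7/11
Result: (7/11)/(w - 4) - (7/11)/(w + 7)


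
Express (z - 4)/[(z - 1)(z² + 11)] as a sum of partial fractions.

At z=1: α = (1·1 - 4)/(1² + 11) = -1/4. β = -α = 1/4, γ = 1 - 1·α = 5/4
Result: (-1/4)/(z - 1) + ((1/4)z + 5/4)/(z² + 11)


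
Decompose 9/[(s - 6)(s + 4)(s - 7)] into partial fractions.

Using cover-up method: α = -9/10, β = 9/110, γ = 9/11
Result: (-9/10)/(s - 6) + (9/110)/(s + 4) + (9/11)/(s - 7)


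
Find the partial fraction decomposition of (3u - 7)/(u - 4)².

(3u - 7) = P(u - 4) + Q. At u = 4: Q = 3·4 - 7 = 5. Coeff of u: P = 3
Result: 3/(u - 4) + 5/(u - 4)²


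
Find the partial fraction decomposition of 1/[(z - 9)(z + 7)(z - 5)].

Using cover-up method: α = 1/64, β = 1/192, γ = -1/48
Result: (1/64)/(z - 9) + (1/192)/(z + 7) - (1/48)/(z - 5)


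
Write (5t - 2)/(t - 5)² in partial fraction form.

(5t - 2) = α(t - 5) + β. At t = 5: β = 5·5 - 2 = 23. Coeff of t: α = 5
Result: 5/(t - 5) + 23/(t - 5)²


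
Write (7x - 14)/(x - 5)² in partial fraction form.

(7x - 14) = α(x - 5) + β. At x = 5: β = 7·5 - 14 = 21. Coeff of x: α = 7
Result: 7/(x - 5) + 21/(x - 5)²


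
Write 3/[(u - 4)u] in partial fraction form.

3/(u - 4)u = A/(u - 4) + B/u. A = 3/(4 - 0) = 3/4, B = 3/(0 - 4) = -3/4
Result: (3/4)/(u - 4) - (3/4)/u


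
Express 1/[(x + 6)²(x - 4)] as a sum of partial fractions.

Cover-up at x=4: γ = 1/(4 + 6)² = 1/100. Cover-up at x=-6: β = 1/(-6 - 4) = -1/10. Comparing x² coeff: α = -γ = -1/100
Result: (-1/100)/(x + 6) - (1/10)/(x + 6)² + (1/100)/(x - 4)


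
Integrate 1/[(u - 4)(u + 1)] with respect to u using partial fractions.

Decompose: 1/[(u - 4)(u + 1)] = (1/5)/(u - 4) - (1/5)/(u + 1). Integrate each term: (1/5) ln|(u - 4)| - (1/5) ln|(u + 1)| + C


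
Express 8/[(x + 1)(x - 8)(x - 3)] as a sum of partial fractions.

Using cover-up method: P = 2/9, Q = 8/45, R = -2/5
Result: (2/9)/(x + 1) + (8/45)/(x - 8) - (2/5)/(x - 3)


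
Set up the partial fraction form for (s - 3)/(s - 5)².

Repeated linear factor: α/(s - 5) + β/(s - 5)²


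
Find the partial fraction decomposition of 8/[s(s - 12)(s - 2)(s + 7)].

Using Heaviside cover-up: (1/21)/s + (1/285)/(s - 12) - (2/45)/(s - 2) - (8/1197)/(s + 7)


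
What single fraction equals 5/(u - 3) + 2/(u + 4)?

Common denominator (u - 3)(u + 4). Numerator: 5(u + 4) + 2(u - 3) = (5u + 20) + (2u - 6) = 7u + 14
Result: (7u + 14)/[(u - 3)(u + 4)]


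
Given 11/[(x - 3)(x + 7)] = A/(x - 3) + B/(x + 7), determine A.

Cover-up at x = 3: A = 11/(3 + 7) = 11/10


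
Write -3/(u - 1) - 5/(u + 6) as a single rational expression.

Common denominator (u - 1)(u + 6). Numerator: -3(u + 6) - 5(u - 1) = (-3u - 18) - (5u - 5) = -8u - 13
Result: (-8u - 13)/[(u - 1)(u + 6)]


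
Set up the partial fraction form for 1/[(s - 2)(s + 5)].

Distinct linear factors: A/(s - 2) + B/(s + 5)


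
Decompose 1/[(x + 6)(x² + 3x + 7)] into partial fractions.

Cover-up at x = -6: α = 1/((-6)² + 3·(-6) + 7) = 1/25. Then β = -α = -1/25, γ = -α·(3 - 6) = 3/25
Result: (1/25)/(x + 6) - ((1/25)x - 3/25)/(x² + 3x + 7)


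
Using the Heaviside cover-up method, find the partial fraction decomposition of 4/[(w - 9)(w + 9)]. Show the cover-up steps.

Cover (w - 9): set w=9, get A = 4/(9 + 9) = 2/9. Cover (w + 9): set w=-9, get B = 4/(-9 - 9) = -2/9.
Result: (2/9)/(w - 9) - (2/9)/(w + 9)


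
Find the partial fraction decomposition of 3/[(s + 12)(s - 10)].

3/(s + 12)(s - 10) = A/(s + 12) + B/(s - 10). A = 3/(-12 - 10) = -3/22, B = 3/(10 + 12) = 3/22
Result: (-3/22)/(s + 12) + (3/22)/(s - 10)


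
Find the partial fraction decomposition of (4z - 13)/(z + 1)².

(4z - 13) = P(z + 1) + Q. At z = -1: Q = 4·(-1) - 13 = -17. Coeff of z: P = 4
Result: 4/(z + 1) - 17/(z + 1)²


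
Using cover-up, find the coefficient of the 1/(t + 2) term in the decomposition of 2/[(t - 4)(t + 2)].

Cover (t + 2), set t=-2: 2/((t - 4) at t=-2) = 2/(-6) = -1/3


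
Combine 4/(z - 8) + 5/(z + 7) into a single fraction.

Common denominator (z - 8)(z + 7). Numerator: 4(z + 7) + 5(z - 8) = (4z + 28) + (5z - 40) = 9z - 12
Result: (9z - 12)/[(z - 8)(z + 7)]


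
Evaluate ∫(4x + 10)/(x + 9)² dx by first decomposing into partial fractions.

Decompose: α = 4, β = 4·(-9) + 10 = -26, so (4x + 10)/(x + 9)² = 4/(x + 9) - 26/(x + 9)². Integrate: ∫ α/(x + 9) dx = 4 ln|(x + 9)|; ∫ β/(x + 9)² dx = 26/(x + 9). Sum: 4 ln|(x + 9)| + 26/(x + 9) + C


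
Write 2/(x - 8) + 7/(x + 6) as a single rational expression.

Common denominator (x - 8)(x + 6). Numerator: 2(x + 6) + 7(x - 8) = (2x + 12) + (7x - 56) = 9x - 44
Result: (9x - 44)/[(x - 8)(x + 6)]


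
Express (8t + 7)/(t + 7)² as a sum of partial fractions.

(8t + 7) = P(t + 7) + Q. At t = -7: Q = 8·(-7) + 7 = -49. Coeff of t: P = 8
Result: 8/(t + 7) - 49/(t + 7)²


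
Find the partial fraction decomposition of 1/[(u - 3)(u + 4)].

1/(u - 3)(u + 4) = P/(u - 3) + Q/(u + 4). P = 1/(3 + 4) = 1/7, Q = 1/(-4 - 3) = -1/7
Result: (1/7)/(u - 3) - (1/7)/(u + 4)


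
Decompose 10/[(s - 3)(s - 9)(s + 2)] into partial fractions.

Using cover-up method: P = -1/3, Q = 5/33, R = 2/11
Result: (-1/3)/(s - 3) + (5/33)/(s - 9) + (2/11)/(s + 2)


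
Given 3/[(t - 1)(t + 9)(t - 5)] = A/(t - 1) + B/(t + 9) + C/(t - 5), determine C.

Cover-up at t = 5: C = 3/[(5 - 1)(5 + 9)] = 3/[(4)(14)] = 3/56


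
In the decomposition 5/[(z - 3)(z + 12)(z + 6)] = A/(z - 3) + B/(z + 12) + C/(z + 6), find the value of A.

Cover-up at z = 3: A = 5/[(3 + 12)(3 + 6)] = 5/[(15)(9)] = 5/135 = 1/27


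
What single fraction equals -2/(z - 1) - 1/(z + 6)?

Common denominator (z - 1)(z + 6). Numerator: -2(z + 6) - 1(z - 1) = (-2z - 12) - (z - 1) = -3z - 11
Result: (-3z - 11)/[(z - 1)(z + 6)]


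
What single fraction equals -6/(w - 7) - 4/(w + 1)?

Common denominator (w - 7)(w + 1). Numerator: -6(w + 1) - 4(w - 7) = (-6w - 6) - (4w - 28) = -10w + 22
Result: (-10w + 22)/[(w - 7)(w + 1)]


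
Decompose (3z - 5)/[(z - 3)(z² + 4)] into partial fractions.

At z=3: A = (3·3 - 5)/(3² + 4) = 4/13. B = -A = -4/13, C = 3 - 3·A = 27/13
Result: (4/13)/(z - 3) - ((4/13)z - 27/13)/(z² + 4)


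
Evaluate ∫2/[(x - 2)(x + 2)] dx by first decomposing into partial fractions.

Decompose: 2/[(x - 2)(x + 2)] = (1/2)/(x - 2) - (1/2)/(x + 2). Integrate each term: (1/2) ln|(x - 2)| - (1/2) ln|(x + 2)| + C


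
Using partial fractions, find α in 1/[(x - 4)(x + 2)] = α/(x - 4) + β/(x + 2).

Cover-up at x = 4: α = 1/(4 + 2) = 1/6


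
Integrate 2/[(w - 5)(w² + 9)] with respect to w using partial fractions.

Cover-up at w=5: α = 2/(5²+9) = 1/17. Coeff matching: β = -1/17, γ = -5/17. Decomposition: (1/17)/(w - 5) - ((1/17)w + 5/17)/(w² + 9). Integrate: linear → ln, quadratic → (1/2)ln + arctan: (1/17) ln|(w - 5)| - (1/34) ln(w² + 9) - (5/51) arctan(w/3) + C


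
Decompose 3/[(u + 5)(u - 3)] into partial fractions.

3/(u + 5)(u - 3) = A/(u + 5) + B/(u - 3). A = 3/(-5 - 3) = -3/8, B = 3/(3 + 5) = 3/8
Result: (-3/8)/(u + 5) + (3/8)/(u - 3)


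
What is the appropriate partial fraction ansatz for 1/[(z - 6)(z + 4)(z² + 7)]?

Two linear + quadratic: α/(z - 6) + β/(z + 4) + (γz + δ)/(z² + 7)


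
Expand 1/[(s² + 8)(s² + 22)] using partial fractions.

Coefficient matching gives P = R = 0, Q = 1/(22-8) = 1/14, S = -Q = -1/14
Result: (1/14)/(s² + 8) - (1/14)/(s² + 22)


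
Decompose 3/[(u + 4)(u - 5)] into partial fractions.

3/(u + 4)(u - 5) = A/(u + 4) + B/(u - 5). A = 3/(-4 - 5) = -1/3, B = 3/(5 + 4) = 1/3
Result: (-1/3)/(u + 4) + (1/3)/(u - 5)


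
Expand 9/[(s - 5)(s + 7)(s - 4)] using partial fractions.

Using cover-up method: A = 3/4, B = 3/44, C = -9/11
Result: (3/4)/(s - 5) + (3/44)/(s + 7) - (9/11)/(s - 4)


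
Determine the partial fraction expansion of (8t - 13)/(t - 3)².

(8t - 13) = P(t - 3) + Q. At t = 3: Q = 8·3 - 13 = 11. Coeff of t: P = 8
Result: 8/(t - 3) + 11/(t - 3)²


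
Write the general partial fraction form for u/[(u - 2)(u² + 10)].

Linear + irreducible quadratic: α/(u - 2) + (βu + γ)/(u² + 10)


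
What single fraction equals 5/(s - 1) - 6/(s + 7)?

Common denominator (s - 1)(s + 7). Numerator: 5(s + 7) - 6(s - 1) = (5s + 35) - (6s - 6) = -s + 41
Result: (-s + 41)/[(s - 1)(s + 7)]


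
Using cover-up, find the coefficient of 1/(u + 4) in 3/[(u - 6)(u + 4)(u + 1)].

Cover (u + 4), set u=-4: 3/[(-4 - 6)(-4 + 1)] = 1/10


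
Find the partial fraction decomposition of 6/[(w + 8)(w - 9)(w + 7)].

Using cover-up method: α = 6/17, β = 3/136, γ = -3/8
Result: (6/17)/(w + 8) + (3/136)/(w - 9) - (3/8)/(w + 7)


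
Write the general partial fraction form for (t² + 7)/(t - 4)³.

Repeated linear factor (power 3): α/(t - 4) + β/(t - 4)² + γ/(t - 4)³


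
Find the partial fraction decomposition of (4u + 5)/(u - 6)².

(4u + 5) = A(u - 6) + B. At u = 6: B = 4·6 + 5 = 29. Coeff of u: A = 4
Result: 4/(u - 6) + 29/(u - 6)²


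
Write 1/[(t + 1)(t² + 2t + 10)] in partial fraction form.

Cover-up at t = -1: A = 1/((-1)² + 2·(-1) + 10) = 1/9. Then B = -A = -1/9, C = -A·(2 - 1) = -1/9
Result: (1/9)/(t + 1) - ((1/9)t + 1/9)/(t² + 2t + 10)


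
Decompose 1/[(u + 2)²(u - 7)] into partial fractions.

Cover-up at u=7: γ = 1/(7 + 2)² = 1/81. Cover-up at u=-2: β = 1/(-2 - 7) = -1/9. Comparing u² coeff: α = -γ = -1/81
Result: (-1/81)/(u + 2) - (1/9)/(u + 2)² + (1/81)/(u - 7)


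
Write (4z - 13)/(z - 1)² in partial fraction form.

(4z - 13) = α(z - 1) + β. At z = 1: β = 4·1 - 13 = -9. Coeff of z: α = 4
Result: 4/(z - 1) - 9/(z - 1)²


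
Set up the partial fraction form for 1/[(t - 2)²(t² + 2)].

Repeated linear + quadratic: P/(t - 2) + Q/(t - 2)² + (Rt + S)/(t² + 2)


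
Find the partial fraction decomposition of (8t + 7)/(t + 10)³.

(8t + 7) = α(t + 10)² + β(t + 10) + γ. At t = -10: γ = 8·(-10) + 7 = -73. Coefficients: α = 0, β = 8
Result: 8/(t + 10)² - 73/(t + 10)³


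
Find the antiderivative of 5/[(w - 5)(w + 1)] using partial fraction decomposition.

Decompose: 5/[(w - 5)(w + 1)] = (5/6)/(w - 5) - (5/6)/(w + 1). Integrate each term: (5/6) ln|(w - 5)| - (5/6) ln|(w + 1)| + C


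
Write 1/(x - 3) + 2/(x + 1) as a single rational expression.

Common denominator (x - 3)(x + 1). Numerator: 1(x + 1) + 2(x - 3) = (x + 1) + (2x - 6) = 3x - 5
Result: (3x - 5)/[(x - 3)(x + 1)]


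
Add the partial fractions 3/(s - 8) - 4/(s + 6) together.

Common denominator (s - 8)(s + 6). Numerator: 3(s + 6) - 4(s - 8) = (3s + 18) - (4s - 32) = -s + 50
Result: (-s + 50)/[(s - 8)(s + 6)]


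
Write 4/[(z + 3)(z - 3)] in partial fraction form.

4/(z + 3)(z - 3) = P/(z + 3) + Q/(z - 3). P = 4/(-3 - 3) = -2/3, Q = 4/(3 + 3) = 2/3
Result: (-2/3)/(z + 3) + (2/3)/(z - 3)


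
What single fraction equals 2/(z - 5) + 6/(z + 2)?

Common denominator (z - 5)(z + 2). Numerator: 2(z + 2) + 6(z - 5) = (2z + 4) + (6z - 30) = 8z - 26
Result: (8z - 26)/[(z - 5)(z + 2)]


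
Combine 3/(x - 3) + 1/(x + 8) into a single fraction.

Common denominator (x - 3)(x + 8). Numerator: 3(x + 8) + 1(x - 3) = (3x + 24) + (x - 3) = 4x + 21
Result: (4x + 21)/[(x - 3)(x + 8)]


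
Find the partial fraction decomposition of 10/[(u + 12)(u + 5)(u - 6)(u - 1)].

Using Heaviside cover-up: (-5/819)/(u + 12) + (5/231)/(u + 5) + (1/99)/(u - 6) - (1/39)/(u - 1)


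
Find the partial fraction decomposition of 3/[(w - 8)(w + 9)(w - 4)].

Using cover-up method: α = 3/68, β = 3/221, γ = -3/52
Result: (3/68)/(w - 8) + (3/221)/(w + 9) - (3/52)/(w - 4)


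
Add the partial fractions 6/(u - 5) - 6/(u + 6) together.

Common denominator (u - 5)(u + 6). Numerator: 6(u + 6) - 6(u - 5) = (6u + 36) - (6u - 30) = 66
Result: (66)/[(u - 5)(u + 6)]


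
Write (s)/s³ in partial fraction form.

(s) = Ps² + Qs + R. At s = 0: R = 1·0 + 0 = 0. Coefficients: P = 0, Q = 1
Result: 1/s²


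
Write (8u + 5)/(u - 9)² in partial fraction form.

(8u + 5) = α(u - 9) + β. At u = 9: β = 8·9 + 5 = 77. Coeff of u: α = 8
Result: 8/(u - 9) + 77/(u - 9)²


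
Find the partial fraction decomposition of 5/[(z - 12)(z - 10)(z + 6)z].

Using Heaviside cover-up: (5/432)/(z - 12) - (1/64)/(z - 10) - (5/1728)/(z + 6) + (1/144)/z


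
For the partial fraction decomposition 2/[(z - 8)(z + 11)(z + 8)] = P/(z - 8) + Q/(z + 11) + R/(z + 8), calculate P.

Cover-up at z = 8: P = 2/[(8 + 11)(8 + 8)] = 2/[(19)(16)] = 2/304 = 1/152


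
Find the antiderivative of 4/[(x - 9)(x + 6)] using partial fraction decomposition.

Decompose: 4/[(x - 9)(x + 6)] = (4/15)/(x - 9) - (4/15)/(x + 6). Integrate each term: (4/15) ln|(x - 9)| - (4/15) ln|(x + 6)| + C


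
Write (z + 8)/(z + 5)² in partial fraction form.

(z + 8) = P(z + 5) + Q. At z = -5: Q = 1·(-5) + 8 = 3. Coeff of z: P = 1
Result: 1/(z + 5) + 3/(z + 5)²


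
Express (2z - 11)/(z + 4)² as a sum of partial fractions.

(2z - 11) = P(z + 4) + Q. At z = -4: Q = 2·(-4) - 11 = -19. Coeff of z: P = 2
Result: 2/(z + 4) - 19/(z + 4)²


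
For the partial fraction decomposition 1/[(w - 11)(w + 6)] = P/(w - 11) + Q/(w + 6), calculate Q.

Cover-up at w = -6: Q = 1/(-6 - 11) = -1/17


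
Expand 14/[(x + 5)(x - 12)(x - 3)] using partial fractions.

Using cover-up method: A = 7/68, B = 14/153, C = -7/36
Result: (7/68)/(x + 5) + (14/153)/(x - 12) - (7/36)/(x - 3)


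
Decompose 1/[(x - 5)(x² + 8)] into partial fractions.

Cover-up at x = 5: A = 1/(5² + 8) = 1/33. Then B = -A = -1/33, C = -A·(0 + 5) = -5/33
Result: (1/33)/(x - 5) - ((1/33)x + 5/33)/(x² + 8)


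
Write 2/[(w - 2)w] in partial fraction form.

2/(w - 2)w = α/(w - 2) + β/w. α = 2/(2 - 0) = 1, β = 2/(0 - 2) = -1
Result: 1/(w - 2) - 1/w


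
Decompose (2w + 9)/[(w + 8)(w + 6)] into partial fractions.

At w=-8: P = (2·(-8) + 9)/(-8 + 6) = 7/2. At w=-6: Q = (2·(-6) + 9)/(-6 + 8) = -3/2
Result: (7/2)/(w + 8) - (3/2)/(w + 6)


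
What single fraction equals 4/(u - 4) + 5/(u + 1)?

Common denominator (u - 4)(u + 1). Numerator: 4(u + 1) + 5(u - 4) = (4u + 4) + (5u - 20) = 9u - 16
Result: (9u - 16)/[(u - 4)(u + 1)]


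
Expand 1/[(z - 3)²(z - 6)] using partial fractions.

Cover-up at z=6: R = 1/(6 - 3)² = 1/9. Cover-up at z=3: Q = 1/(3 - 6) = -1/3. Comparing z² coeff: P = -R = -1/9
Result: (-1/9)/(z - 3) - (1/3)/(z - 3)² + (1/9)/(z - 6)


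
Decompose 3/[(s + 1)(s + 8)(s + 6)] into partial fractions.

Using cover-up method: α = 3/35, β = 3/14, γ = -3/10
Result: (3/35)/(s + 1) + (3/14)/(s + 8) - (3/10)/(s + 6)


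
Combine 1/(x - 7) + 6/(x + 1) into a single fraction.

Common denominator (x - 7)(x + 1). Numerator: 1(x + 1) + 6(x - 7) = (x + 1) + (6x - 42) = 7x - 41
Result: (7x - 41)/[(x - 7)(x + 1)]


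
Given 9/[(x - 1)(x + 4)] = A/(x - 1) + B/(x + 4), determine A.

Cover-up at x = 1: A = 9/(1 + 4) = 9/5


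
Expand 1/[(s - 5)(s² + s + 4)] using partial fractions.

Cover-up at s = 5: A = 1/(5² + 1·5 + 4) = 1/34. Then B = -A = -1/34, C = -A·(1 + 5) = -3/17
Result: (1/34)/(s - 5) - ((1/34)s + 3/17)/(s² + s + 4)


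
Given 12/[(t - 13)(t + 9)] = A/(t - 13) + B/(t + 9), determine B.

Cover-up at t = -9: B = 12/(-9 - 13) = -12/22 = -6/11


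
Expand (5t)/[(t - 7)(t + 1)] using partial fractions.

At t=7: α = (5·7 + 0)/(7 + 1) = 35/8. At t=-1: β = (5·(-1) + 0)/(-1 - 7) = 5/8
Result: (35/8)/(t - 7) + (5/8)/(t + 1)


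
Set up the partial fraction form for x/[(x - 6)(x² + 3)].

Linear + irreducible quadratic: α/(x - 6) + (βx + γ)/(x² + 3)


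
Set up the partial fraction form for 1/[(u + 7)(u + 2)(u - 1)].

Three distinct linear factors: A/(u + 7) + B/(u + 2) + C/(u - 1)


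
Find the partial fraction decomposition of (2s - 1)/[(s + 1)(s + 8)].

At s=-1: P = (2·(-1) - 1)/(-1 + 8) = -3/7. At s=-8: Q = (2·(-8) - 1)/(-8 + 1) = 17/7
Result: (-3/7)/(s + 1) + (17/7)/(s + 8)


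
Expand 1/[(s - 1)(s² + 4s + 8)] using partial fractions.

Cover-up at s = 1: A = 1/(1² + 4·1 + 8) = 1/13. Then B = -A = -1/13, C = -A·(4 + 1) = -5/13
Result: (1/13)/(s - 1) - ((1/13)s + 5/13)/(s² + 4s + 8)


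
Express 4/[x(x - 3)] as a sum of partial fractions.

4/x(x - 3) = P/x + Q/(x - 3). P = 4/(0 - 3) = -4/3, Q = 4/(3 - 0) = 4/3
Result: (-4/3)/x + (4/3)/(x - 3)


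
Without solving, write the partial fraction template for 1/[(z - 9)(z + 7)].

Distinct linear factors: P/(z - 9) + Q/(z + 7)


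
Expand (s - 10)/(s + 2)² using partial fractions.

(s - 10) = A(s + 2) + B. At s = -2: B = 1·(-2) - 10 = -12. Coeff of s: A = 1
Result: 1/(s + 2) - 12/(s + 2)²


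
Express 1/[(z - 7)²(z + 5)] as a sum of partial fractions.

Cover-up at z=-5: γ = 1/(-5 - 7)² = 1/144. Cover-up at z=7: β = 1/(7 + 5) = 1/12. Comparing z² coeff: α = -γ = -1/144
Result: (-1/144)/(z - 7) + (1/12)/(z - 7)² + (1/144)/(z + 5)


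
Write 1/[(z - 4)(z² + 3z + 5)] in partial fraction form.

Cover-up at z = 4: P = 1/(4² + 3·4 + 5) = 1/33. Then Q = -P = -1/33, R = -P·(3 + 4) = -7/33
Result: (1/33)/(z - 4) - ((1/33)z + 7/33)/(z² + 3z + 5)


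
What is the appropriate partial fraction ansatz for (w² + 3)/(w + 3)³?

Repeated linear factor (power 3): P/(w + 3) + Q/(w + 3)² + R/(w + 3)³


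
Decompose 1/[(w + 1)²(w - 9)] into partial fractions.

Cover-up at w=9: R = 1/(9 + 1)² = 1/100. Cover-up at w=-1: Q = 1/(-1 - 9) = -1/10. Comparing w² coeff: P = -R = -1/100
Result: (-1/100)/(w + 1) - (1/10)/(w + 1)² + (1/100)/(w - 9)


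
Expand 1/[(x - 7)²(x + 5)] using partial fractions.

Cover-up at x=-5: C = 1/(-5 - 7)² = 1/144. Cover-up at x=7: B = 1/(7 + 5) = 1/12. Comparing x² coeff: A = -C = -1/144
Result: (-1/144)/(x - 7) + (1/12)/(x - 7)² + (1/144)/(x + 5)


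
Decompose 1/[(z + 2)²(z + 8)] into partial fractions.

Cover-up at z=-8: C = 1/(-8 + 2)² = 1/36. Cover-up at z=-2: B = 1/(-2 + 8) = 1/6. Comparing z² coeff: A = -C = -1/36
Result: (-1/36)/(z + 2) + (1/6)/(z + 2)² + (1/36)/(z + 8)


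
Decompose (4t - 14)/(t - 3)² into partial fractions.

(4t - 14) = α(t - 3) + β. At t = 3: β = 4·3 - 14 = -2. Coeff of t: α = 4
Result: 4/(t - 3) - 2/(t - 3)²


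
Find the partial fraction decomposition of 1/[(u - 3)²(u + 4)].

Cover-up at u=-4: R = 1/(-4 - 3)² = 1/49. Cover-up at u=3: Q = 1/(3 + 4) = 1/7. Comparing u² coeff: P = -R = -1/49
Result: (-1/49)/(u - 3) + (1/7)/(u - 3)² + (1/49)/(u + 4)


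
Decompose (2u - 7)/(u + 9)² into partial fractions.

(2u - 7) = A(u + 9) + B. At u = -9: B = 2·(-9) - 7 = -25. Coeff of u: A = 2
Result: 2/(u + 9) - 25/(u + 9)²


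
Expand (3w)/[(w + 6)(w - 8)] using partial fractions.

At w=-6: A = (3·(-6) + 0)/(-6 - 8) = 9/7. At w=8: B = (3·8 + 0)/(8 + 6) = 12/7
Result: (9/7)/(w + 6) + (12/7)/(w - 8)


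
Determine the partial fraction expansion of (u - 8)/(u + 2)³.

(u - 8) = α(u + 2)² + β(u + 2) + γ. At u = -2: γ = 1·(-2) - 8 = -10. Coefficients: α = 0, β = 1
Result: 1/(u + 2)² - 10/(u + 2)³


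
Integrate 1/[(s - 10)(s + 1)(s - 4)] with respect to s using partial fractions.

Cover-up: α = 1/66, β = 1/55, γ = -1/30. Decomposition: (1/66)/(s - 10) + (1/55)/(s + 1) - (1/30)/(s - 4). Integrate each term: (1/66) ln|(s - 10)| + (1/55) ln|(s + 1)| - (1/30) ln|(s - 4)| + C


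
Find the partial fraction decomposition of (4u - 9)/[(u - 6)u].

At u=6: α = (4·6 - 9)/(6 - 0) = 5/2. At u=0: β = (4·0 - 9)/(0 - 6) = 3/2
Result: (5/2)/(u - 6) + (3/2)/u


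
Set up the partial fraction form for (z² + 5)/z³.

Repeated linear factor (power 3): P/z + Q/z² + R/z³


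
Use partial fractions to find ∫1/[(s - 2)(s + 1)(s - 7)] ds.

Cover-up: P = -1/15, Q = 1/24, R = 1/40. Decomposition: (-1/15)/(s - 2) + (1/24)/(s + 1) + (1/40)/(s - 7). Integrate each term: (-1/15) ln|(s - 2)| + (1/24) ln|(s + 1)| + (1/40) ln|(s - 7)| + C


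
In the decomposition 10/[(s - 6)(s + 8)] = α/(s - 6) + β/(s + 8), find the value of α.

Cover-up at s = 6: α = 10/(6 + 8) = 10/14 = 5/7


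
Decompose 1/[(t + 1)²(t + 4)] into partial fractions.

Cover-up at t=-4: γ = 1/(-4 + 1)² = 1/9. Cover-up at t=-1: β = 1/(-1 + 4) = 1/3. Comparing t² coeff: α = -γ = -1/9
Result: (-1/9)/(t + 1) + (1/3)/(t + 1)² + (1/9)/(t + 4)


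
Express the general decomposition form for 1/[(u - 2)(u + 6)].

Distinct linear factors: P/(u - 2) + Q/(u + 6)


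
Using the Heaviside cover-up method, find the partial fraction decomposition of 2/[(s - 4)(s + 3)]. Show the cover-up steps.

Cover (s - 4): set s=4, get A = 2/(4 + 3) = 2/7. Cover (s + 3): set s=-3, get B = 2/(-3 - 4) = -2/7.
Result: (2/7)/(s - 4) - (2/7)/(s + 3)


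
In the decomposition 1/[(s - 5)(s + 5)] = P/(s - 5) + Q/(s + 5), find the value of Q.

Cover-up at s = -5: Q = 1/(-5 - 5) = -1/10


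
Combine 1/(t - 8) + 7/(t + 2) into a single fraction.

Common denominator (t - 8)(t + 2). Numerator: 1(t + 2) + 7(t - 8) = (t + 2) + (7t - 56) = 8t - 54
Result: (8t - 54)/[(t - 8)(t + 2)]


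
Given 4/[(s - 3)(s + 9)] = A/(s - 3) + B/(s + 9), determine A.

Cover-up at s = 3: A = 4/(3 + 9) = 4/12 = 1/3


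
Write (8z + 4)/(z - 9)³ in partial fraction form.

(8z + 4) = α(z - 9)² + β(z - 9) + γ. At z = 9: γ = 8·9 + 4 = 76. Coefficients: α = 0, β = 8
Result: 8/(z - 9)² + 76/(z - 9)³


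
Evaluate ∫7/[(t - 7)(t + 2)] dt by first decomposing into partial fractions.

Decompose: 7/[(t - 7)(t + 2)] = (7/9)/(t - 7) - (7/9)/(t + 2). Integrate each term: (7/9) ln|(t - 7)| - (7/9) ln|(t + 2)| + C


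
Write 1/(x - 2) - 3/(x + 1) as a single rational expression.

Common denominator (x - 2)(x + 1). Numerator: 1(x + 1) - 3(x - 2) = (x + 1) - (3x - 6) = -2x + 7
Result: (-2x + 7)/[(x - 2)(x + 1)]


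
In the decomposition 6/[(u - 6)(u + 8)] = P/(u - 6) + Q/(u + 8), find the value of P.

Cover-up at u = 6: P = 6/(6 + 8) = 6/14 = 3/7


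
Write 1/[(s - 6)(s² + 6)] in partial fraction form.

Cover-up at s = 6: α = 1/(6² + 6) = 1/42. Then β = -α = -1/42, γ = -α·(0 + 6) = -1/7
Result: (1/42)/(s - 6) - ((1/42)s + 1/7)/(s² + 6)


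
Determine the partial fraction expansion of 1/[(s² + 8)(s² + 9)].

Coefficient matching gives P = R = 0, Q = 1/(9-8) = 1, S = -Q = -1
Result: 1/(s² + 8) - 1/(s² + 9)


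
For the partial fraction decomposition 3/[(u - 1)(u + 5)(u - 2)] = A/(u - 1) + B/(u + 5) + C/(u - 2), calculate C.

Cover-up at u = 2: C = 3/[(2 - 1)(2 + 5)] = 3/[(1)(7)] = 3/7


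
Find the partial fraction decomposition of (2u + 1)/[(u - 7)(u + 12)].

At u=7: α = (2·7 + 1)/(7 + 12) = 15/19. At u=-12: β = (2·(-12) + 1)/(-12 - 7) = 23/19
Result: (15/19)/(u - 7) + (23/19)/(u + 12)


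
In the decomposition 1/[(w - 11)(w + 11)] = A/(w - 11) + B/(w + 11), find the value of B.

Cover-up at w = -11: B = 1/(-11 - 11) = -1/22


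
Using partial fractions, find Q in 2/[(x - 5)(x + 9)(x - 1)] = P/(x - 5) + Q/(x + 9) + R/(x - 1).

Cover-up at x = -9: Q = 2/[(-9 - 5)(-9 - 1)] = 2/[(-14)(-10)] = 2/140 = 1/70


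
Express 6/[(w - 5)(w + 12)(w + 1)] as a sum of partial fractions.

Using cover-up method: P = 1/17, Q = 6/187, R = -1/11
Result: (1/17)/(w - 5) + (6/187)/(w + 12) - (1/11)/(w + 1)


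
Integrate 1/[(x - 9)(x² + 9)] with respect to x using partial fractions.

Cover-up at x=9: P = 1/(9²+9) = 1/90. Coeff matching: Q = -1/90, R = -1/10. Decomposition: (1/90)/(x - 9) - ((1/90)x + 1/10)/(x² + 9). Integrate: linear → ln, quadratic → (1/2)ln + arctan: (1/90) ln|(x - 9)| - (1/180) ln(x² + 9) - (1/30) arctan(x/3) + C


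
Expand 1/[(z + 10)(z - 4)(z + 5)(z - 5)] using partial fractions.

Using Heaviside cover-up: (-1/1050)/(z + 10) - (1/126)/(z - 4) + (1/450)/(z + 5) + (1/150)/(z - 5)


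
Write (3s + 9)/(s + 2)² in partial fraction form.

(3s + 9) = P(s + 2) + Q. At s = -2: Q = 3·(-2) + 9 = 3. Coeff of s: P = 3
Result: 3/(s + 2) + 3/(s + 2)²


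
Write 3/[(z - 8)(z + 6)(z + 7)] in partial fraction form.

Using cover-up method: α = 1/70, β = -3/14, γ = 1/5
Result: (1/70)/(z - 8) - (3/14)/(z + 6) + (1/5)/(z + 7)


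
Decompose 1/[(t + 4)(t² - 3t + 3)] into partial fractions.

Cover-up at t = -4: α = 1/((-4)² - 3·(-4) + 3) = 1/31. Then β = -α = -1/31, γ = -α·(-3 - 4) = 7/31
Result: (1/31)/(t + 4) - ((1/31)t - 7/31)/(t² - 3t + 3)


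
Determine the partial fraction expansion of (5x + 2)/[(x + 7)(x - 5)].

At x=-7: α = (5·(-7) + 2)/(-7 - 5) = 11/4. At x=5: β = (5·5 + 2)/(5 + 7) = 9/4
Result: (11/4)/(x + 7) + (9/4)/(x - 5)


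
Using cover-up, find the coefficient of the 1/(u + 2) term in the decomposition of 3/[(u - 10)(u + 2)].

Cover (u + 2), set u=-2: 3/((u - 10) at u=-2) = 3/(-12) = -1/4


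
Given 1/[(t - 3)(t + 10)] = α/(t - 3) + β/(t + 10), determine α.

Cover-up at t = 3: α = 1/(3 + 10) = 1/13


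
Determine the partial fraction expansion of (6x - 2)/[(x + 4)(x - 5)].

At x=-4: A = (6·(-4) - 2)/(-4 - 5) = 26/9. At x=5: B = (6·5 - 2)/(5 + 4) = 28/9
Result: (26/9)/(x + 4) + (28/9)/(x - 5)


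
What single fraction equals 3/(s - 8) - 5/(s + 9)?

Common denominator (s - 8)(s + 9). Numerator: 3(s + 9) - 5(s - 8) = (3s + 27) - (5s - 40) = -2s + 67
Result: (-2s + 67)/[(s - 8)(s + 9)]


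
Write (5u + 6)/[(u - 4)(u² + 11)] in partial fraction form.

At u=4: α = (5·4 + 6)/(4² + 11) = 26/27. β = -α = -26/27, γ = 5 - 4·α = 31/27
Result: (26/27)/(u - 4) - ((26/27)u - 31/27)/(u² + 11)


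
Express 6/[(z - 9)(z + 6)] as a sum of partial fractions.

6/(z - 9)(z + 6) = P/(z - 9) + Q/(z + 6). P = 6/(9 + 6) = 2/5, Q = 6/(-6 - 9) = -2/5
Result: (2/5)/(z - 9) - (2/5)/(z + 6)


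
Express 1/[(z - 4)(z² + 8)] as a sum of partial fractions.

Cover-up at z = 4: α = 1/(4² + 8) = 1/24. Then β = -α = -1/24, γ = -α·(0 + 4) = -1/6
Result: (1/24)/(z - 4) - ((1/24)z + 1/6)/(z² + 8)


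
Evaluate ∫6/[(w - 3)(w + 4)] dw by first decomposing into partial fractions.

Decompose: 6/[(w - 3)(w + 4)] = (6/7)/(w - 3) - (6/7)/(w + 4). Integrate each term: (6/7) ln|(w - 3)| - (6/7) ln|(w + 4)| + C


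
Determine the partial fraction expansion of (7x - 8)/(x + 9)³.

(7x - 8) = α(x + 9)² + β(x + 9) + γ. At x = -9: γ = 7·(-9) - 8 = -71. Coefficients: α = 0, β = 7
Result: 7/(x + 9)² - 71/(x + 9)³


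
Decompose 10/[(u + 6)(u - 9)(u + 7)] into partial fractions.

Using cover-up method: P = -2/3, Q = 1/24, R = 5/8
Result: (-2/3)/(u + 6) + (1/24)/(u - 9) + (5/8)/(u + 7)


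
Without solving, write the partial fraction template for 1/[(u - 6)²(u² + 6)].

Repeated linear + quadratic: P/(u - 6) + Q/(u - 6)² + (Ru + S)/(u² + 6)


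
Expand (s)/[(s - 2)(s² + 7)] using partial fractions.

At s=2: A = (1·2 + 0)/(2² + 7) = 2/11. B = -A = -2/11, C = 1 - 2·A = 7/11
Result: (2/11)/(s - 2) - ((2/11)s - 7/11)/(s² + 7)


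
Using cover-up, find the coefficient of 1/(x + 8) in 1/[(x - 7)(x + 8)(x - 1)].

Cover (x + 8), set x=-8: 1/[(-8 - 7)(-8 - 1)] = 1/135


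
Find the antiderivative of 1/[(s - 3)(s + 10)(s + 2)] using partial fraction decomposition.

Cover-up: P = 1/65, Q = 1/104, R = -1/40. Decomposition: (1/65)/(s - 3) + (1/104)/(s + 10) - (1/40)/(s + 2). Integrate each term: (1/65) ln|(s - 3)| + (1/104) ln|(s + 10)| - (1/40) ln|(s + 2)| + C


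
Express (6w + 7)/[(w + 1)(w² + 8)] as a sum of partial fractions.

At w=-1: α = (6·(-1) + 7)/((-1)² + 8) = 1/9. β = -α = -1/9, γ = 6 - (-1)·α = 55/9
Result: (1/9)/(w + 1) - ((1/9)w - 55/9)/(w² + 8)


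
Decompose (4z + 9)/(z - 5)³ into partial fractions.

(4z + 9) = P(z - 5)² + Q(z - 5) + R. At z = 5: R = 4·5 + 9 = 29. Coefficients: P = 0, Q = 4
Result: 4/(z - 5)² + 29/(z - 5)³


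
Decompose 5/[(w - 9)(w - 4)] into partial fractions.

5/(w - 9)(w - 4) = P/(w - 9) + Q/(w - 4). P = 5/(9 - 4) = 1, Q = 5/(4 - 9) = -1
Result: 1/(w - 9) - 1/(w - 4)


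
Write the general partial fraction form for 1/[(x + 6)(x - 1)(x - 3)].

Three distinct linear factors: P/(x + 6) + Q/(x - 1) + R/(x - 3)


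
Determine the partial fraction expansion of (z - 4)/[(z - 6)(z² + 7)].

At z=6: α = (1·6 - 4)/(6² + 7) = 2/43. β = -α = -2/43, γ = 1 - 6·α = 31/43
Result: (2/43)/(z - 6) - ((2/43)z - 31/43)/(z² + 7)


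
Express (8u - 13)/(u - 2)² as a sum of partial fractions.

(8u - 13) = α(u - 2) + β. At u = 2: β = 8·2 - 13 = 3. Coeff of u: α = 8
Result: 8/(u - 2) + 3/(u - 2)²


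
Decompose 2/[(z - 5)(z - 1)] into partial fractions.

2/(z - 5)(z - 1) = α/(z - 5) + β/(z - 1). α = 2/(5 - 1) = 1/2, β = 2/(1 - 5) = -1/2
Result: (1/2)/(z - 5) - (1/2)/(z - 1)


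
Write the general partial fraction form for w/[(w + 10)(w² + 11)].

Linear + irreducible quadratic: A/(w + 10) + (Bw + C)/(w² + 11)


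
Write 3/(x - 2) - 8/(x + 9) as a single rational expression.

Common denominator (x - 2)(x + 9). Numerator: 3(x + 9) - 8(x - 2) = (3x + 27) - (8x - 16) = -5x + 43
Result: (-5x + 43)/[(x - 2)(x + 9)]


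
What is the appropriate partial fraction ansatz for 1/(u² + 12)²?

Repeated quadratic factor: (Au + B)/(u² + 12) + (Cu + D)/(u² + 12)²


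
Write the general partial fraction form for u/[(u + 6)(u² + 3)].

Linear + irreducible quadratic: A/(u + 6) + (Bu + C)/(u² + 3)


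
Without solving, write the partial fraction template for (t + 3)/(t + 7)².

Repeated linear factor: α/(t + 7) + β/(t + 7)²


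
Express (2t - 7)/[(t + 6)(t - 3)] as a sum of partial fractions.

At t=-6: P = (2·(-6) - 7)/(-6 - 3) = 19/9. At t=3: Q = (2·3 - 7)/(3 + 6) = -1/9
Result: (19/9)/(t + 6) - (1/9)/(t - 3)


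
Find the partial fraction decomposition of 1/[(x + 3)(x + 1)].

1/(x + 3)(x + 1) = A/(x + 3) + B/(x + 1). A = 1/(-3 + 1) = -1/2, B = 1/(-1 + 3) = 1/2
Result: (-1/2)/(x + 3) + (1/2)/(x + 1)


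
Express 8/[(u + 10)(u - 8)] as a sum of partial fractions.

8/(u + 10)(u - 8) = P/(u + 10) + Q/(u - 8). P = 8/(-10 - 8) = -4/9, Q = 8/(8 + 10) = 4/9
Result: (-4/9)/(u + 10) + (4/9)/(u - 8)


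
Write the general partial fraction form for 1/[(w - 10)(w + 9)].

Distinct linear factors: P/(w - 10) + Q/(w + 9)


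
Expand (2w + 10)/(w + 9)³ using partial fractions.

(2w + 10) = A(w + 9)² + B(w + 9) + C. At w = -9: C = 2·(-9) + 10 = -8. Coefficients: A = 0, B = 2
Result: 2/(w + 9)² - 8/(w + 9)³


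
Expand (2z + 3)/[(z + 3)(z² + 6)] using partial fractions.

At z=-3: α = (2·(-3) + 3)/((-3)² + 6) = -1/5. β = -α = 1/5, γ = 2 - (-3)·α = 7/5
Result: (-1/5)/(z + 3) + ((1/5)z + 7/5)/(z² + 6)


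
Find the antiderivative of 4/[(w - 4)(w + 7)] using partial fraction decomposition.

Decompose: 4/[(w - 4)(w + 7)] = (4/11)/(w - 4) - (4/11)/(w + 7). Integrate each term: (4/11) ln|(w - 4)| - (4/11) ln|(w + 7)| + C


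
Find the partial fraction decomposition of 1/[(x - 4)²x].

Cover-up at x=0: R = 1/(0 - 4)² = 1/16. Cover-up at x=4: Q = 1/(4 - 0) = 1/4. Comparing x² coeff: P = -R = -1/16
Result: (-1/16)/(x - 4) + (1/4)/(x - 4)² + (1/16)/x


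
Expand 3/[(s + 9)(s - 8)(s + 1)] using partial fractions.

Using cover-up method: P = 3/136, Q = 1/51, R = -1/24
Result: (3/136)/(s + 9) + (1/51)/(s - 8) - (1/24)/(s + 1)


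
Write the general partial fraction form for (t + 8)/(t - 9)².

Repeated linear factor: P/(t - 9) + Q/(t - 9)²


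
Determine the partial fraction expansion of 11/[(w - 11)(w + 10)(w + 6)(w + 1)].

Using Heaviside cover-up: (11/4284)/(w - 11) - (11/756)/(w + 10) + (11/340)/(w + 6) - (11/540)/(w + 1)


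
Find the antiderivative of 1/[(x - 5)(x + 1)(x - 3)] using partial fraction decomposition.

Cover-up: P = 1/12, Q = 1/24, R = -1/8. Decomposition: (1/12)/(x - 5) + (1/24)/(x + 1) - (1/8)/(x - 3). Integrate each term: (1/12) ln|(x - 5)| + (1/24) ln|(x + 1)| - (1/8) ln|(x - 3)| + C


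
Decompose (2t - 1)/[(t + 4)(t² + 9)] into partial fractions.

At t=-4: α = (2·(-4) - 1)/((-4)² + 9) = -9/25. β = -α = 9/25, γ = 2 - (-4)·α = 14/25
Result: (-9/25)/(t + 4) + ((9/25)t + 14/25)/(t² + 9)


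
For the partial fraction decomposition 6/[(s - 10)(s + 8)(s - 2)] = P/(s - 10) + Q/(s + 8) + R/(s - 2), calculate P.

Cover-up at s = 10: P = 6/[(10 + 8)(10 - 2)] = 6/[(18)(8)] = 6/144 = 1/24


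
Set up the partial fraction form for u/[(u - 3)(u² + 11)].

Linear + irreducible quadratic: P/(u - 3) + (Qu + R)/(u² + 11)


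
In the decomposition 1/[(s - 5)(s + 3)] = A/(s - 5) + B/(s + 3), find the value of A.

Cover-up at s = 5: A = 1/(5 + 3) = 1/8


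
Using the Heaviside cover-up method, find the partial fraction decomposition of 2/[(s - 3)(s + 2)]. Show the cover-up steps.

Cover (s - 3): set s=3, get P = 2/(3 + 2) = 2/5. Cover (s + 2): set s=-2, get Q = 2/(-2 - 3) = -2/5.
Result: (2/5)/(s - 3) - (2/5)/(s + 2)


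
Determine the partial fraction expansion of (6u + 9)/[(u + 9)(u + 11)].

At u=-9: P = (6·(-9) + 9)/(-9 + 11) = -45/2. At u=-11: Q = (6·(-11) + 9)/(-11 + 9) = 57/2
Result: (-45/2)/(u + 9) + (57/2)/(u + 11)


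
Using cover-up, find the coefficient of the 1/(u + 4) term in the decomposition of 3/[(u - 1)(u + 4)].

Cover (u + 4), set u=-4: 3/((u - 1) at u=-4) = 3/(-5) = -3/5


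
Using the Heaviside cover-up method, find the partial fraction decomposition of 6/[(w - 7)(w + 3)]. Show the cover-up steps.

Cover (w - 7): set w=7, get A = 6/(7 + 3) = 3/5. Cover (w + 3): set w=-3, get B = 6/(-3 - 7) = -3/5.
Result: (3/5)/(w - 7) - (3/5)/(w + 3)


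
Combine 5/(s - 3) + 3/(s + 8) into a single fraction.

Common denominator (s - 3)(s + 8). Numerator: 5(s + 8) + 3(s - 3) = (5s + 40) + (3s - 9) = 8s + 31
Result: (8s + 31)/[(s - 3)(s + 8)]


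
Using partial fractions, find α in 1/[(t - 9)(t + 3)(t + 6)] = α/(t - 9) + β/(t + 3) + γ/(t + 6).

Cover-up at t = 9: α = 1/[(9 + 3)(9 + 6)] = 1/[(12)(15)] = 1/180


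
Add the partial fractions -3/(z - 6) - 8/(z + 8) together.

Common denominator (z - 6)(z + 8). Numerator: -3(z + 8) - 8(z - 6) = (-3z - 24) - (8z - 48) = -11z + 24
Result: (-11z + 24)/[(z - 6)(z + 8)]


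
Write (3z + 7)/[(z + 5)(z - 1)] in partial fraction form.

At z=-5: α = (3·(-5) + 7)/(-5 - 1) = 4/3. At z=1: β = (3·1 + 7)/(1 + 5) = 5/3
Result: (4/3)/(z + 5) + (5/3)/(z - 1)


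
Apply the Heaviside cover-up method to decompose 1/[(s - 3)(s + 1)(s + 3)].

Cover (s - 3), s=3: P = 1/[(3 + 1)(3 + 3)] = 1/24. Cover (s + 1), s=-1: Q = 1/[(-1 - 3)(-1 + 3)] = -1/8. Cover (s + 3), s=-3: R = 1/[(-3 - 3)(-3 + 1)] = 1/12.
Result: (1/24)/(s - 3) - (1/8)/(s + 1) + (1/12)/(s + 3)


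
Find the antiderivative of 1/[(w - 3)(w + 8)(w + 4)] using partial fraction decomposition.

Cover-up: A = 1/77, B = 1/44, C = -1/28. Decomposition: (1/77)/(w - 3) + (1/44)/(w + 8) - (1/28)/(w + 4). Integrate each term: (1/77) ln|(w - 3)| + (1/44) ln|(w + 8)| - (1/28) ln|(w + 4)| + C


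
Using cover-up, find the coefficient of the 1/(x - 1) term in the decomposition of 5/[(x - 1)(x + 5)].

Cover (x - 1), set x=1: 5/((x + 5) at x=1) = 5/(6) = 5/6


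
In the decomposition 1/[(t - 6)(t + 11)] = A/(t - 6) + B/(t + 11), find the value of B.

Cover-up at t = -11: B = 1/(-11 - 6) = -1/17


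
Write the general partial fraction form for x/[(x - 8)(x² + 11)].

Linear + irreducible quadratic: P/(x - 8) + (Qx + R)/(x² + 11)
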